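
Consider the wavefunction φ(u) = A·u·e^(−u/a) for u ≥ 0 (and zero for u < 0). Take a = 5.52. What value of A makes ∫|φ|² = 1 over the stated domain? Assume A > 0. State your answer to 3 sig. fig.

A ≈ 0.154

Require ∫ |φ|² du = 1 over the whole domain.
With ∫₀^∞ u^2 e^(−αu) du = 2!/α^3, with φ = A·u·e^(−u/a), the integral evaluates to A²·[a^3/4].
With a = 5.52: A² = 0.02378 and A = 0.1542.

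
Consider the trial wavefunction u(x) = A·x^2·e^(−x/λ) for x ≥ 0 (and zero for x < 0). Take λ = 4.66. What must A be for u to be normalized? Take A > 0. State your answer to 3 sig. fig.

A ≈ 0.0246

The normalization condition is ∫|u|² dx = 1 from 0 to ∞.
With ∫₀^∞ x^4 e^(−αx) dx = 4!/α^5, ∫|u|² dx = A²·(3·λ^5/4).
So A² = (3·λ^5/4)^(−1).
Plugging in λ = 4.66 yields A = 0.02463.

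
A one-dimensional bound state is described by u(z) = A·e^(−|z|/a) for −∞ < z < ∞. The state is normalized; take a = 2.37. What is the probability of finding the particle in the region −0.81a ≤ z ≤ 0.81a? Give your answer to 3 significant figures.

The probability is P = ∫ |u|² dz over [−0.81a, 0.81a].
Since A² = 1/(a), this is the region integral divided by the full normalization integral.
By symmetry take twice the z ≥ 0 contribution in numerator and denominator; the 2's cancel. Let t = z/a; then A² and the length scale cancel, so P = ∫_{0}^{0.81} e^(-2·t) dt ÷ ∫_{0}^{∞} e^(-2·t) dt.
Using ∫ e^(-2·t) dt = -e^(-2·t)/2, the numerator is 1/2 - e^(-81/50)/2 and the denominator is 1/2.
Taking the ratio, P = 0.8021.

P ≈ 0.802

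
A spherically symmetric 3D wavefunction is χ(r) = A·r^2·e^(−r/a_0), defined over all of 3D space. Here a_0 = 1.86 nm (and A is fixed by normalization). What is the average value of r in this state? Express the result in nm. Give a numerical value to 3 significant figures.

⟨r⟩ ≈ 6.51 nm

By definition ⟨r⟩ = ∫ r |χ(r)|² 4πr² dr.
Using ∫₀^∞ rⁿ e^(−αr) dr = n!/αⁿ⁺¹, the ratio of the moment integral to the normalization integral gives ⟨r⟩ = 7·a_0/2.
Putting a_0 = 1.86 gives 6.510.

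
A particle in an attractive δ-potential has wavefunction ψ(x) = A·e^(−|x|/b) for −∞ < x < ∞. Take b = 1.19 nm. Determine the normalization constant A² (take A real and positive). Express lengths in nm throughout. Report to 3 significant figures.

A^2 ≈ 0.840 nm^(-1)

Require ∫ |ψ|² dx = 1 over the whole domain.
With ψ = A·e^(−|x|/b), the integral evaluates to A²·[b].
Plugging in b = 1.19 yields A = 0.9167.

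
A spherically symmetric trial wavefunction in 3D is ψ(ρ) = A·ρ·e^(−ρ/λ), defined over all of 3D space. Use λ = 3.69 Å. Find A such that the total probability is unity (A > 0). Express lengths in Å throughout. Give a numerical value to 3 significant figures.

We need A² ∫|f|² 4πρ² dρ = 1, taking the integral from 0 to ∞.
The angular integral contributes 4π, leaving ∫₀^∞ ρ²|ψ|² dρ.
With ∫₀^∞ ρ^4 e^(−αρ) dρ = 4!/α^5, with ψ = A·ρ·e^(−ρ/λ), the integral evaluates to A²·[3·π·λ^5].
So A² = (3·π·λ^5)^(−1).
Plugging in λ = 3.69 yields A = 0.01245.

A ≈ 0.0125 Å^(-5/2)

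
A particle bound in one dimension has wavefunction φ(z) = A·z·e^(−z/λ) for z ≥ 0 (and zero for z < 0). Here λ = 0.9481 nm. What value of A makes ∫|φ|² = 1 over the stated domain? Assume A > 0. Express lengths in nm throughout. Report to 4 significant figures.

A ≈ 2.166 nm^(-3/2)

Require ∫ |φ|² dz = 1 over the whole domain.
The integral (without the A² prefactor) comes out to λ^3/4.
So A² = (λ^3/4)^(−1).
Plugging in λ = 0.9481 yields A = 2.1665.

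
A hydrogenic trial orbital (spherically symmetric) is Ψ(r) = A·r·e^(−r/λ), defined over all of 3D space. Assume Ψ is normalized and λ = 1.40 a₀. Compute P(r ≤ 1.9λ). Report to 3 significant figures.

With dV = 4πr²dr, the probability is ∫|Ψ|² dV over r ≤ 1.9λ.
Normalization gives A² = 1/(3·π·λ^5).
In terms of u = r/λ (A², 4π and the length scale all cancel between numerator and denominator), P = [∫_{0}^{1.9} u^4·e^(-2·u) du] / [∫_{0}^{∞} u^4·e^(-2·u) du].
An antiderivative of u^4·e^(-2·u) is -(u^4/2 + u^3 + 3·u^2/2 + 3·u/2 + 3/4)·e^(-2·u); evaluating from 0 to 1.9 gives ≈ 0.24912, while the full integral is 3/4.
Taking the ratio yields P = 0.3322.

P ≈ 0.332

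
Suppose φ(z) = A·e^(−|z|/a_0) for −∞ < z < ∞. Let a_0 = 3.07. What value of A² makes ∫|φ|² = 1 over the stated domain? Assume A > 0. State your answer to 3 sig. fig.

The normalization condition is ∫|φ|² dz = 1 from −∞ to ∞.
Using ∫₀^∞ zⁿ e^(−αz) dz = n!/αⁿ⁺¹, the integral (without the A² prefactor) comes out to a_0.
Hence A² = 1/[a_0].
With a_0 = 3.07: A² = 0.3257 and A = 0.5707.

A^2 ≈ 0.326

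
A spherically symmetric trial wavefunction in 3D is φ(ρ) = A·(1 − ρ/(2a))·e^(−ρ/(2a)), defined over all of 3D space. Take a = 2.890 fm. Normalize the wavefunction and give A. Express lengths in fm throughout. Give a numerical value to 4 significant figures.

Require ∫ |φ|² 4πρ² dρ = 1 over the whole domain.
The angular integral contributes 4π, leaving ∫₀^∞ ρ²|φ|² dρ.
Using ∫₀^∞ ρⁿ e^(−αρ) dρ = n!/αⁿ⁺¹, ∫|φ|² 4πρ² dρ = A²·(8·π·a^3).
Setting this equal to 1 gives A² = 1/(8·π·a^3).
Plugging in a = 2.890 yields A = 0.040601.

A ≈ 0.04060 fm^(-3/2)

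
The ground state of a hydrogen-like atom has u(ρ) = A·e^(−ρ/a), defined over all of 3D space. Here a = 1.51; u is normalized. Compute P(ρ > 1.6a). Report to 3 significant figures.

P ≈ 0.380

With dV = 4πρ²dρ, the probability is ∫|u|² dV over ρ > 1.6a.
The full normalization integral is A²·[π·a^3] = 1, fixing A².
In terms of t = ρ/a (A², 4π and the length scale all cancel between numerator and denominator), P = [∫_{1.6}^{∞} t^2·e^(-2·t) dt] / [∫_{0}^{∞} t^2·e^(-2·t) dt].
With ∫ t^2·e^(-2·t) dt = -(2·t^2 + 2·t + 1)·e^(-2·t)/4 + C, the region integral is 233·e^(-16/5)/100 and the full one is 1/4.
Taking the ratio yields P = 0.3799.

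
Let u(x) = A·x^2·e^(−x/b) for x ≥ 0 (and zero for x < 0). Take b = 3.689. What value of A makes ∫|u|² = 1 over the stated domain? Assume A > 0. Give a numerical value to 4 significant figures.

Require ∫ |u|² dx = 1 over the whole domain.
With ∫₀^∞ x^4 e^(−αx) dx = 4!/α^5, the integral (without the A² prefactor) comes out to 3·b^5/4.
Hence A² = 1/[3·b^5/4].
Plugging in b = 3.689 yields A = 0.044177.

A ≈ 0.04418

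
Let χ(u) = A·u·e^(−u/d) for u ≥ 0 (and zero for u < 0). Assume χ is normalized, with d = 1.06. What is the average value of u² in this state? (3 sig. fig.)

⟨u^2⟩ ≈ 3.37

The expectation value is the |χ|²-weighted average of u^2: ∫ u^2|χ|² du.
Evaluating both integrals, ⟨u²⟩ = 3·d^2.
With d = 1.06, ⟨u^2⟩ = 3.371.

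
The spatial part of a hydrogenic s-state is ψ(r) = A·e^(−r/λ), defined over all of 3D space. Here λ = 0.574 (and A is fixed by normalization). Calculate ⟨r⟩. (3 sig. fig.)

⟨r⟩ ≈ 0.861

⟨r⟩ = ∫ r |ψ|² 4πr² dr over the full domain.
With ∫₀^∞ r^3 e^(−αr) dr = 3!/α^4, evaluating both integrals, ⟨r⟩ = 3·λ/2.
With λ = 0.574, ⟨r⟩ = 0.8610.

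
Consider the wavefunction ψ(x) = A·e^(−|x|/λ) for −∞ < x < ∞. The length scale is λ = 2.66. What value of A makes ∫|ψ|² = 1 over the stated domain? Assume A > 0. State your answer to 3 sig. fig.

Require ∫ |ψ|² dx = 1 over the whole domain.
∫|ψ|² dx = A²·(λ).
So A² = (λ)^(−1).
With λ = 2.66: A² = 0.3759 and A = 0.6131.

A ≈ 0.613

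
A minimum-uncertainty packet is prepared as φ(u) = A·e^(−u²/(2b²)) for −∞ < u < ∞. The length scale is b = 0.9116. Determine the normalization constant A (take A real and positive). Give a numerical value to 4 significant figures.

A ≈ 0.7867

The normalization condition is ∫|φ|² du = 1 from −∞ to ∞.
With ∫_{−∞}^{∞} u^(2m) e^(−αu²) du = (2m−1)!!·√π / (2^m α^(m+1/2)), carrying out the integral gives A² · √(π)·b.
So A² = (√(π)·b)^(−1).
Substituting b = 0.9116 gives A² = 0.61890, so A = 0.78670.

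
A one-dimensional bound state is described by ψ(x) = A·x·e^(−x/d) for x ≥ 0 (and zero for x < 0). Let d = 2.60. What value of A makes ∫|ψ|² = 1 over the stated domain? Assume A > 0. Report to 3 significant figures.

A ≈ 0.477

We need A² ∫|f|² dx = 1, taking the integral from 0 to ∞.
The integral (without the A² prefactor) comes out to d^3/4.
With d = 2.60: A² = 0.2276 and A = 0.4771.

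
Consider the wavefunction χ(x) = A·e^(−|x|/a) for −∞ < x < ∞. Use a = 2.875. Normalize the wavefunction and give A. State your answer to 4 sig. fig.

A ≈ 0.5898

We need A² ∫|f|² dx = 1, taking the integral from −∞ to ∞.
With χ = A·e^(−|x|/a), the integral evaluates to A²·[a].
Plugging in a = 2.875 yields A = 0.58977.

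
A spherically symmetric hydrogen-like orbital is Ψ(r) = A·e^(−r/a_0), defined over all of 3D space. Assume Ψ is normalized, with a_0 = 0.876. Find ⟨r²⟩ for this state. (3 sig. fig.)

⟨r^2⟩ ≈ 2.30

⟨r²⟩ = ∫ r^2 |Ψ|² 4πr² dr over the full domain.
Since the A² factors cancel between numerator and denominator, ⟨r²⟩ = 3·a_0^2.
With a_0 = 0.876, ⟨r^2⟩ = 2.302.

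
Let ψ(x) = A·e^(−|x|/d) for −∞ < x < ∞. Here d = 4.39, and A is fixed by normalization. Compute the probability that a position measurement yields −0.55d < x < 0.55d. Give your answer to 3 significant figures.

|ψ|² is the probability density, so P = ∫_{−0.55d}^{0.55d} |ψ|² dx.
Since A² = 1/(d), this is the region integral divided by the full normalization integral.
Both integrals are even about x = 0, so only the x ≥ 0 halves are needed (the factors of 2 cancel). In terms of u = x/d (A² and the length scale cancel between numerator and denominator), P = [∫_{0}^{0.55} e^(-2·u) du] / [∫_{0}^{∞} e^(-2·u) du].
With ∫ e^(-2·u) du = -e^(-2·u)/2 + C, the region integral is 1/2 - e^(-11/10)/2 and the full one is 1/2.
Evaluating gives P = 0.6671.

P ≈ 0.667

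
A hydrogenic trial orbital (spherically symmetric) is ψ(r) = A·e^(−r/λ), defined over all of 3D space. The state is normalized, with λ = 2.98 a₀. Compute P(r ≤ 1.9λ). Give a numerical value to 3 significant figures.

Integrate the radial probability density 4πr²|ψ|² over r ≤ 1.9λ.
The full normalization integral is A²·[π·λ^3] = 1, fixing A².
Substituting u = r/λ, A², 4π and the length scale all cancel in the ratio: P = ∫_{0}^{1.9} u^2·e^(-2·u) du / ∫_{0}^{∞} u^2·e^(-2·u) du.
An antiderivative of u^2·e^(-2·u) is -(2·u^2 + 2·u + 1)·e^(-2·u)/4; evaluating from 0 to 1.9 gives 1/4 - 601·e^(-19/5)/200, while the full integral is 1/4.
This evaluates to P = 0.7311.

P ≈ 0.731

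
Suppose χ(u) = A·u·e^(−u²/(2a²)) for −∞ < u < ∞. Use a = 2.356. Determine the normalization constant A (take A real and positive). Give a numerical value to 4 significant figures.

A ≈ 0.2937

The normalization condition is ∫|χ|² du = 1 from −∞ to ∞.
With ∫_{−∞}^{∞} u^(2m) e^(−αu²) du = (2m−1)!!·√π / (2^m α^(m+1/2)), carrying out the integral gives A² · √(π)·a^3/2.
Plugging in a = 2.356 yields A = 0.29374.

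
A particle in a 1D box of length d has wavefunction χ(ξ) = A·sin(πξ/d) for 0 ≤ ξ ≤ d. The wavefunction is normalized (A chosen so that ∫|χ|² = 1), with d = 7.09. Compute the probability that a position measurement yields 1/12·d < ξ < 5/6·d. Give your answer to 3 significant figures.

P ≈ 0.967

The probability is P = ∫ |χ|² dξ over [1/12·d, 5/6·d].
The normalization integral ∫|χ|²dξ over the whole domain equals d/2·A², and A² cancels in the ratio.
In terms of u = ξ/d (A² and the length scale cancel between numerator and denominator), P = [∫_{1/12}^{5/6} sin(π·u)^2 du] / [∫_{0}^{1} sin(π·u)^2 du].
An antiderivative of sin(π·u)^2 is u/2 - sin(2·π·u)/(4·π); evaluating from 1/12 to 5/6 gives 1/(8·π) + √(3)/(8·π) + 3/8, while the full integral is 1/2.
The result is P = (1 + √(3) + 3·π)/(4·π).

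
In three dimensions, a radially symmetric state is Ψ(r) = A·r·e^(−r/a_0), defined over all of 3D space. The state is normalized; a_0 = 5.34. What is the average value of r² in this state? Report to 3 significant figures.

⟨r^2⟩ ≈ 214

By definition ⟨r²⟩ = ∫ r^2 |Ψ(r)|² 4πr² dr.
With ∫₀^∞ r^6 e^(−αr) dr = 6!/α^7, the ratio of the moment integral to the normalization integral gives ⟨r²⟩ = 15·a_0^2/2.
With a_0 = 5.34, ⟨r^2⟩ = 213.9.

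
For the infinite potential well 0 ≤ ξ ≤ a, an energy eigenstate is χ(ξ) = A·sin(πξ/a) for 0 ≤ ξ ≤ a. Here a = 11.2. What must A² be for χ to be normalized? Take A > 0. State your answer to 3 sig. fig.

We need A² ∫|f|² dξ = 1, taking the integral from 0 to a.
Carrying out the integral gives A² · a/2.
Setting this equal to 1 gives A² = 1/(a/2).
Plugging in a = 11.2 yields A = 0.4226.

A^2 ≈ 0.179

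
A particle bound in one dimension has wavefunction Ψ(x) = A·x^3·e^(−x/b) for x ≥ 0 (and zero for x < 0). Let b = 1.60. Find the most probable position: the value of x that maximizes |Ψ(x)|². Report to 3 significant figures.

x ≈ 4.80

The maximum of |Ψ(x)|² occurs where its derivative vanishes.
This gives x = 3·b.
With b = 1.60, the most probable position is 4.800.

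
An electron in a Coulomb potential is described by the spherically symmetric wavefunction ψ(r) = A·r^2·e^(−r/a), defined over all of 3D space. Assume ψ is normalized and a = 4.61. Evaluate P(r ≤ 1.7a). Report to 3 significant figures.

P = ∫ |ψ|² 4πr² dr over r ≤ 1.7a.
A² is fixed by ∫₀^∞ 4πr²|ψ|² dr = 1, i.e. A² = (45·π·a^7/2)^(−1).
Let u = r/a; then A², 4π and the length scale all cancel, so P = ∫_{0}^{1.7} u^6·e^(-2·u) du ÷ ∫_{0}^{∞} u^6·e^(-2·u) du.
With ∫ u^6·e^(-2·u) du = -(4·u^6 + 12·u^5 + 30·u^4 + 60·u^3 + 90·u^2 + 90·u + 45)·e^(-2·u)/8 + C, the region integral is ≈ 0.32542 and the full one is 45/8.
The region integral divided by the full integral gives P = 0.05785.

P ≈ 0.0579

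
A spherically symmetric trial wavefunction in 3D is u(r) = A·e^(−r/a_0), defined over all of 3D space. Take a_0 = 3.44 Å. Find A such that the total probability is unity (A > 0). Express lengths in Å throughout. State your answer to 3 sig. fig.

A ≈ 0.0884 Å^(-3/2)

The normalization condition is ∫|u|² 4πr² dr = 1 from 0 to ∞.
In 3D with spherical symmetry the volume element is 4πr² dr.
Recall ∫₀^∞ r^m e^(−r/β) dr = m!·β^(m+1), with u = A·e^(−r/a_0), the integral evaluates to A²·[π·a_0^3].
Hence A² = 1/[π·a_0^3].
Plugging in a_0 = 3.44 yields A = 0.08843.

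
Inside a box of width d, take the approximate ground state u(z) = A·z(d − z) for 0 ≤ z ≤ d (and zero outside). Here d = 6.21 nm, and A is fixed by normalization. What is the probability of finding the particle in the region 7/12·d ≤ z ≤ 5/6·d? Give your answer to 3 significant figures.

The probability is P = ∫ |u|² dz over [7/12·d, 5/6·d].
Since A² = 1/(d^5/30), this is the region integral divided by the full normalization integral.
Substituting t = z/d, A² and the length scale cancel in the ratio: P = ∫_{7/12}^{5/6} t^2·(1 - t)^2 dt / ∫_{0}^{1} t^2·(1 - t)^2 dt.
Using ∫ t^2·(1 - t)^2 dt = t^3·(6·t^2 - 15·t + 10)/30, the numerator is ≈ 0.010371 and the denominator is 1/30.
Taking the ratio, P = 0.3111.

P ≈ 0.311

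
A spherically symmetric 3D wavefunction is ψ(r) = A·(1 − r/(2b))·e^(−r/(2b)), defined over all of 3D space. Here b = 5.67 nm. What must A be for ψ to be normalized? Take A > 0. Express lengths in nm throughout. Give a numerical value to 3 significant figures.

The normalization condition is ∫|ψ|² 4πr² dr = 1 from 0 to ∞.
(Spherical symmetry: dV = 4πr² dr.)
Using ∫₀^∞ rⁿ e^(−αr) dr = n!/αⁿ⁺¹, with ψ = A·(1 − r/(2b))·e^(−r/(2b)), the integral evaluates to A²·[8·π·b^3].
Plugging in b = 5.67 yields A = 0.01477.

A ≈ 0.0148 nm^(-3/2)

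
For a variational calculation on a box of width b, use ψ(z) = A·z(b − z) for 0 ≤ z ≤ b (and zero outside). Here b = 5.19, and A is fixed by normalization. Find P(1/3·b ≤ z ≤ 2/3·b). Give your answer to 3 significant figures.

P ≈ 0.580

The probability is P = ∫ |ψ|² dz over [1/3·b, 2/3·b].
The normalization integral ∫|ψ|²dz over the whole domain equals b^5/30·A², and A² cancels in the ratio.
Let u = z/b; then A² and the length scale cancel, so P = ∫_{1/3}^{2/3} u^2·(1 - u)^2 du ÷ ∫_{0}^{1} u^2·(1 - u)^2 du.
With ∫ u^2·(1 - u)^2 du = u^3·(6·u^2 - 15·u + 10)/30 + C, the region integral is 47/2430 and the full one is 1/30.
Evaluating gives P = 47/81.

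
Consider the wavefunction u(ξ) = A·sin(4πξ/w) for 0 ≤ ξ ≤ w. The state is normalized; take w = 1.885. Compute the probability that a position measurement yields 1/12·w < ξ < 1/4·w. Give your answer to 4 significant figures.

P ≈ 0.2011

P = ∫_{1/12·w}^{1/4·w} |u(ξ)|² dξ.
Since A² = 1/(w/2), this is the region integral divided by the full normalization integral.
In terms of t = ξ/w (A² and the length scale cancel between numerator and denominator), P = [∫_{1/12}^{1/4} sin(4·π·t)^2 dt] / [∫_{0}^{1} sin(4·π·t)^2 dt].
Using ∫ sin(4·π·t)^2 dt = t/2 - sin(4·π·t)·cos(4·π·t)/(8·π), the numerator is √(3)/(32·π) + 1/12 and the denominator is 1/2.
This works out to P = (√(3)/16 + π/6)/π.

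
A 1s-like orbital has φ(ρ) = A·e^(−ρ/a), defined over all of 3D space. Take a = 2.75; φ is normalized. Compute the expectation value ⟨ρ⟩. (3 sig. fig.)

⟨ρ⟩ ≈ 4.13

By definition ⟨ρ⟩ = ∫ ρ |φ(ρ)|² 4πρ² dρ.
Recall ∫₀^∞ ρ^m e^(−ρ/β) dρ = m!·β^(m+1), evaluating both integrals, ⟨ρ⟩ = 3·a/2.
Putting a = 2.75 gives 4.125.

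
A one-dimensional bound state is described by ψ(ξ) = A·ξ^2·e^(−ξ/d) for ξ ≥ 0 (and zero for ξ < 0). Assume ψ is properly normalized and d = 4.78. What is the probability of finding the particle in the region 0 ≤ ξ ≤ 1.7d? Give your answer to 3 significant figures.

|ψ|² is the probability density, so P = ∫_{0}^{1.7d} |ψ|² dξ.
With A² fixed by ∫|ψ|² = 1, i.e. A² = (3·d^5/4)^(−1), substitute and integrate.
Let u = ξ/d; then A² and the length scale cancel, so P = ∫_{0}^{1.7} u^4·e^(-2·u) du ÷ ∫_{0}^{∞} u^4·e^(-2·u) du.
With ∫ u^4·e^(-2·u) du = -(u^4/2 + u^3 + 3·u^2/2 + 3·u/2 + 3/4)·e^(-2·u) + C, the region integral is ≈ 0.19186 and the full one is 3/4.
The result is P = 0.2558.

P ≈ 0.256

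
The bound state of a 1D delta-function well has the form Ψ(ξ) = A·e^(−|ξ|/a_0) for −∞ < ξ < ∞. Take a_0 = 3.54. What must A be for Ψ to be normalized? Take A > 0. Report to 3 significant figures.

We need A² ∫|f|² dξ = 1, taking the integral from −∞ to ∞.
The integral (without the A² prefactor) comes out to a_0.
Substituting a_0 = 3.54 gives A² = 0.2825, so A = 0.5315.

A ≈ 0.531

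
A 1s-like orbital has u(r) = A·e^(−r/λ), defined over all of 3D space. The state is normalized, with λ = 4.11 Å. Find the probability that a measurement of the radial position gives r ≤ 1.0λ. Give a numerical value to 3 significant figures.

P = ∫ |u|² 4πr² dr over r ≤ 1.0λ.
Normalization gives A² = 1/(π·λ^3).
In terms of t = r/λ (A², 4π and the length scale all cancel between numerator and denominator), P = [∫_{0}^{1.0} t^2·e^(-2·t) dt] / [∫_{0}^{∞} t^2·e^(-2·t) dt].
An antiderivative of t^2·e^(-2·t) is -(2·t^2 + 2·t + 1)·e^(-2·t)/4; evaluating from 0 to 1.0 gives 1/4 - 5·e^(-2)/4, while the full integral is 1/4.
The region integral divided by the full integral gives P = 0.3233.

P ≈ 0.323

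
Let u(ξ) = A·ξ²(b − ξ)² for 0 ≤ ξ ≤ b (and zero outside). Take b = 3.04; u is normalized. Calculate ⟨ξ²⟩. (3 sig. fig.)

⟨ξ^2⟩ ≈ 2.52

⟨ξ²⟩ = ∫ ξ^2 |u|² dξ over the full domain.
Expanding the polynomial and integrating term by term, the ratio of the moment integral to the normalization integral gives ⟨ξ²⟩ = 3·b^2/11.
Putting b = 3.04 gives 2.520.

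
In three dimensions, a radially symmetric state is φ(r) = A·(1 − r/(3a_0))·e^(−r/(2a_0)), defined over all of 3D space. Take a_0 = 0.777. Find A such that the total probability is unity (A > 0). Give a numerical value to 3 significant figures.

Require ∫ |φ|² 4πr² dr = 1 over the whole domain.
∫|φ|² 4πr² dr = A²·(8·π·a_0^3/3).
Hence A² = 1/[8·π·a_0^3/3].
With a_0 = 0.777: A² = 0.2545 and A = 0.5044.

A ≈ 0.504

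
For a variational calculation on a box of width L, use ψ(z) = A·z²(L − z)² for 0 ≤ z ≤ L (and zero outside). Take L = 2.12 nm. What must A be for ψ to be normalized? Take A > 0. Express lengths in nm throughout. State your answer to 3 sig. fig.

Normalization requires ∫|ψ|² dz = 1, integrated from 0 to L.
Carrying out the integral gives A² · L^9/630.
Hence A² = 1/[L^9/630].
Plugging in L = 2.12 yields A = 0.8534.

A ≈ 0.853 nm^(-9/2)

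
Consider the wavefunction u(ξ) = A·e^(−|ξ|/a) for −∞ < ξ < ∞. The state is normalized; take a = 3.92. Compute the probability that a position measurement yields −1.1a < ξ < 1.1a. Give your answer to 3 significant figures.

P ≈ 0.889

P = ∫_{−1.1a}^{1.1a} |u(ξ)|² dξ.
With A² fixed by ∫|u|² = 1, i.e. A² = (a)^(−1), substitute and integrate.
Both integrals are even about ξ = 0, so only the ξ ≥ 0 halves are needed (the factors of 2 cancel). Substituting t = ξ/a, A² and the length scale cancel in the ratio: P = ∫_{0}^{1.1} e^(-2·t) dt / ∫_{0}^{∞} e^(-2·t) dt.
Using ∫ e^(-2·t) dt = -e^(-2·t)/2, the numerator is 1/2 - e^(-11/5)/2 and the denominator is 1/2.
The result is P = 0.8892.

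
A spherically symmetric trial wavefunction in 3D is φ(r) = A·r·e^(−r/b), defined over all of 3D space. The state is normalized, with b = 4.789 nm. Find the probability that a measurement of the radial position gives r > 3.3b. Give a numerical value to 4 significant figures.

With dV = 4πr²dr, the probability is ∫|φ|² dV over r > 3.3b.
Normalization gives A² = 1/(3·π·b^5).
In terms of u = r/b (A², 4π and the length scale all cancel between numerator and denominator), P = [∫_{3.3}^{∞} u^4·e^(-2·u) du] / [∫_{0}^{∞} u^4·e^(-2·u) du].
An antiderivative of u^4·e^(-2·u) is -(u^4/2 + u^3 + 3·u^2/2 + 3·u/2 + 3/4)·e^(-2·u); evaluating from 3.3 to ∞ gives ≈ 0.159528, while the full integral is 3/4.
Taking the ratio yields P = 0.21270.

P ≈ 0.2127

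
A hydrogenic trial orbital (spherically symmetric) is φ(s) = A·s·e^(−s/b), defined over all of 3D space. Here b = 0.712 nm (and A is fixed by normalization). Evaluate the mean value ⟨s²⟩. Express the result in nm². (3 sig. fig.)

⟨s^2⟩ ≈ 3.80 nm^2

⟨s²⟩ = ∫ s^2 |φ|² 4πs² ds over the full domain.
Since the A² factors cancel between numerator and denominator, ⟨s²⟩ = 15·b^2/2.
With b = 0.712, ⟨s^2⟩ = 3.802.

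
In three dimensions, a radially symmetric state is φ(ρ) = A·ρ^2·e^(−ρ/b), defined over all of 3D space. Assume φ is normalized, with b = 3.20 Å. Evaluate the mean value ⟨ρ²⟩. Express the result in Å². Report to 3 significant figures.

⟨ρ^2⟩ ≈ 143 Å^2

The expectation value is the |φ|²-weighted average of ρ^2: ∫ ρ^2|φ|² 4πρ² dρ.
Using ∫₀^∞ ρⁿ e^(−αρ) dρ = n!/αⁿ⁺¹, the ratio of the moment integral to the normalization integral gives ⟨ρ²⟩ = 14·b^2.
Putting b = 3.20 gives 143.4.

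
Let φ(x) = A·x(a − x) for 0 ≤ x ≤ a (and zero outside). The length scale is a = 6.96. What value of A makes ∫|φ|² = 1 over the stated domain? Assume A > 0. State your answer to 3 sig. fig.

The normalization condition is ∫|φ|² dx = 1 from 0 to a.
Carrying out the integral gives A² · a^5/30.
Plugging in a = 6.96 yields A = 0.04286.

A ≈ 0.0429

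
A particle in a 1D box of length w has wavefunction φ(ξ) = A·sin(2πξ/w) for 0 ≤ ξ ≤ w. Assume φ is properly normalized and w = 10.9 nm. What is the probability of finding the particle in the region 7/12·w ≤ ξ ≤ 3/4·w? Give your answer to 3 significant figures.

The probability is P = ∫ |φ|² dξ over [7/12·w, 3/4·w].
Since A² = 1/(w/2), this is the region integral divided by the full normalization integral.
In terms of u = ξ/w (A² and the length scale cancel between numerator and denominator), P = [∫_{7/12}^{3/4} sin(2·π·u)^2 du] / [∫_{0}^{1} sin(2·π·u)^2 du].
With ∫ sin(2·π·u)^2 du = u/2 - sin(4·π·u)/(8·π) + C, the region integral is √(3)/(16·π) + 1/12 and the full one is 1/2.
This works out to P = (√(3)/8 + π/6)/π.

P ≈ 0.236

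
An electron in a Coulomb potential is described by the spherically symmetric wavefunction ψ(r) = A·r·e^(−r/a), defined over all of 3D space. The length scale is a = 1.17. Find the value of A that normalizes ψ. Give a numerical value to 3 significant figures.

A ≈ 0.220

Normalization requires ∫|ψ|² 4πr² dr = 1, integrated from 0 to ∞.
(Spherical symmetry: dV = 4πr² dr.)
Using ∫₀^∞ rⁿ e^(−αr) dr = n!/αⁿ⁺¹, the integral (without the A² prefactor) comes out to 3·π·a^5.
Hence A² = 1/[3·π·a^5].
With a = 1.17: A² = 0.04839 and A = 0.2200.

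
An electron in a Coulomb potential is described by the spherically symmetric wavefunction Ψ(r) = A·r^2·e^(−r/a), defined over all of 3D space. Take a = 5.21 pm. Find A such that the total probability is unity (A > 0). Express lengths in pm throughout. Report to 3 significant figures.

Normalization requires ∫|Ψ|² 4πr² dr = 1, integrated from 0 to ∞.
With Ψ = A·r^2·e^(−r/a), the integral evaluates to A²·[45·π·a^7/2].
Plugging in a = 5.21 yields A = 0.0003685.

A ≈ 0.000368 pm^(-7/2)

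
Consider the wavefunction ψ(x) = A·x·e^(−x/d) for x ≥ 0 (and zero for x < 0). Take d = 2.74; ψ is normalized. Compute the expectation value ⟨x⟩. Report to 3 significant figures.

⟨x⟩ = ∫ x |ψ|² dx over the full domain.
Since the A² factors cancel between numerator and denominator, ⟨x⟩ = 3·d/2.
Putting d = 2.74 gives 4.110.

⟨x⟩ ≈ 4.11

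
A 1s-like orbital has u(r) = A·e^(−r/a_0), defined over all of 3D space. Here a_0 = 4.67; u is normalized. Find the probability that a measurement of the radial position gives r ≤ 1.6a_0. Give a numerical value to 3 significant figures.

P ≈ 0.620

P = ∫ |u|² 4πr² dr over r ≤ 1.6a_0.
Normalization gives A² = 1/(π·a_0^3).
Substituting t = r/a_0, A², 4π and the length scale all cancel in the ratio: P = ∫_{0}^{1.6} t^2·e^(-2·t) dt / ∫_{0}^{∞} t^2·e^(-2·t) dt.
Using ∫ t^2·e^(-2·t) dt = -(2·t^2 + 2·t + 1)·e^(-2·t)/4, the numerator is 1/4 - 233·e^(-16/5)/100 and the denominator is 1/4.
Taking the ratio yields P = 0.6201.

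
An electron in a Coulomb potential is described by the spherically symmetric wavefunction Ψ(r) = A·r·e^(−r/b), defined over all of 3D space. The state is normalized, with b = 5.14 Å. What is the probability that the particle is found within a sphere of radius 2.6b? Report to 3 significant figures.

P ≈ 0.594

P = ∫ |Ψ|² 4πr² dr over r ≤ 2.6b.
Normalization gives A² = 1/(3·π·b^5).
Let u = r/b; then A², 4π and the length scale all cancel, so P = ∫_{0}^{2.6} u^4·e^(-2·u) du ÷ ∫_{0}^{∞} u^4·e^(-2·u) du.
An antiderivative of u^4·e^(-2·u) is -(u^4/2 + u^3 + 3·u^2/2 + 3·u/2 + 3/4)·e^(-2·u); evaluating from 0 to 2.6 gives ≈ 0.44540, while the full integral is 3/4.
This evaluates to P = 0.5939.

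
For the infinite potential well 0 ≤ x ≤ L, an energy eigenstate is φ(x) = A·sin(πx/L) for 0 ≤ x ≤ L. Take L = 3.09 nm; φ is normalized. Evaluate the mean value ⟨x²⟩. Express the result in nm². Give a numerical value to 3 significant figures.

⟨x^2⟩ ≈ 2.70 nm^2

⟨x²⟩ = ∫ x^2 |φ|² dx over the full domain.
The ratio of the moment integral to the normalization integral gives ⟨x²⟩ = -L^2/(2·π^2) + L^2/3.
With L = 3.09, ⟨x^2⟩ = 2.699.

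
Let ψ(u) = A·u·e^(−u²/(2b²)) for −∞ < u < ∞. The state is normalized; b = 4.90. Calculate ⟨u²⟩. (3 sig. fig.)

The expectation value is the |ψ|²-weighted average of u^2: ∫ u^2|ψ|² du.
Evaluating both integrals, ⟨u²⟩ = 3·b^2/2.
With b = 4.90, ⟨u^2⟩ = 36.02.

⟨u^2⟩ ≈ 36.0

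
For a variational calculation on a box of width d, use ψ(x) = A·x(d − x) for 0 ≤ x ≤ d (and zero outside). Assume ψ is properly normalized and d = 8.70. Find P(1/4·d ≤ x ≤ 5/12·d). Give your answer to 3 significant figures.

P = ∫_{1/4·d}^{5/12·d} |ψ(x)|² dx.
With A² fixed by ∫|ψ|² = 1, i.e. A² = (d^5/30)^(−1), substitute and integrate.
Let u = x/d; then A² and the length scale cancel, so P = ∫_{1/4}^{5/12} u^2·(1 - u)^2 du ÷ ∫_{0}^{1} u^2·(1 - u)^2 du.
With ∫ u^2·(1 - u)^2 du = u^3·(6·u^2 - 15·u + 10)/30 + C, the region integral is ≈ 0.0081035 and the full one is 1/30.
Taking the ratio, P = 0.2431.

P ≈ 0.243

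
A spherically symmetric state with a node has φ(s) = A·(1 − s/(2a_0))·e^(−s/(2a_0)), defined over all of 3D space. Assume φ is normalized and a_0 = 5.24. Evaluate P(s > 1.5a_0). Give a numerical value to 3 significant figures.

Integrate the radial probability density 4πs²|φ|² over s > 1.5a_0.
A² is fixed by ∫₀^∞ 4πs²|φ|² ds = 1, i.e. A² = (8·π·a_0^3)^(−1).
Let u = s/a_0; then A², 4π and the length scale all cancel, so P = ∫_{1.5}^{∞} u^2·(1 - u/2)^2·e^(-u) du ÷ ∫_{0}^{∞} u^2·(1 - u/2)^2·e^(-u) du.
With ∫ u^2·(1 - u/2)^2·e^(-u) du = -(u^4/4 + u^2 + 2·u + 2)·e^(-u) + C, the region integral is 545·e^(-3/2)/64 and the full one is 2.
Taking the ratio yields P = 0.9500.

P ≈ 0.950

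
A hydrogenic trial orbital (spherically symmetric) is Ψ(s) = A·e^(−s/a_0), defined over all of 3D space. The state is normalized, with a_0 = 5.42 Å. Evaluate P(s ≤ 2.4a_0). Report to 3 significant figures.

Integrate the radial probability density 4πs²|Ψ|² over s ≤ 2.4a_0.
The full normalization integral is A²·[π·a_0^3] = 1, fixing A².
In terms of u = s/a_0 (A², 4π and the length scale all cancel between numerator and denominator), P = [∫_{0}^{2.4} u^2·e^(-2·u) du] / [∫_{0}^{∞} u^2·e^(-2·u) du].
Using ∫ u^2·e^(-2·u) du = -(2·u^2 + 2·u + 1)·e^(-2·u)/4, the numerator is 1/4 - 433·e^(-24/5)/100 and the denominator is 1/4.
The region integral divided by the full integral gives P = 0.8575.

P ≈ 0.857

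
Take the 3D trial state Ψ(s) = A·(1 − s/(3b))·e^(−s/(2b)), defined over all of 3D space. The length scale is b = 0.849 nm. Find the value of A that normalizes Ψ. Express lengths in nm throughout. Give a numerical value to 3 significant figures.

The normalization condition is ∫|Ψ|² 4πs² ds = 1 from 0 to ∞.
Using ∫₀^∞ sⁿ e^(−αs) ds = n!/αⁿ⁺¹, with Ψ = A·(1 − s/(3b))·e^(−s/(2b)), the integral evaluates to A²·[8·π·b^3/3].
Setting this equal to 1 gives A² = 1/(8·π·b^3/3).
Plugging in b = 0.849 yields A = 0.4417.

A ≈ 0.442 nm^(-3/2)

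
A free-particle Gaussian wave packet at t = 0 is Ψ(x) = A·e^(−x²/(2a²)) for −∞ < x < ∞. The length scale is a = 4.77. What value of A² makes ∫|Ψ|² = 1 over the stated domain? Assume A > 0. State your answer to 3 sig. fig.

Require ∫ |Ψ|² dx = 1 over the whole domain.
With Ψ = A·e^(−x²/(2a²)), the integral evaluates to A²·[√(π)·a].
Setting this equal to 1 gives A² = 1/(√(π)·a).
Plugging in a = 4.77 yields A = 0.3439.

A^2 ≈ 0.118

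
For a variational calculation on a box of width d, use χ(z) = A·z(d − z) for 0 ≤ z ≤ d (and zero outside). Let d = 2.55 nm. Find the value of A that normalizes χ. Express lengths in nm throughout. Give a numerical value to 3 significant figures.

The normalization condition is ∫|χ|² dz = 1 from 0 to d.
Expanding the polynomial and integrating term by term, carrying out the integral gives A² · d^5/30.
Setting this equal to 1 gives A² = 1/(d^5/30).
With d = 2.55: A² = 0.2782 and A = 0.5275.

A ≈ 0.527 nm^(-5/2)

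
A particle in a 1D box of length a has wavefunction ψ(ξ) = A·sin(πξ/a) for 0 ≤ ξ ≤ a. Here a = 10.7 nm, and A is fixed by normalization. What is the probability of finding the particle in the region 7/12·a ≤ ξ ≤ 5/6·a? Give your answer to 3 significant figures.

|ψ|² is the probability density, so P = ∫_{7/12·a}^{5/6·a} |ψ|² dξ.
The normalization integral ∫|ψ|²dξ over the whole domain equals a/2·A², and A² cancels in the ratio.
Let u = ξ/a; then A² and the length scale cancel, so P = ∫_{7/12}^{5/6} sin(π·u)^2 du ÷ ∫_{0}^{1} sin(π·u)^2 du.
An antiderivative of sin(π·u)^2 is u/2 - sin(2·π·u)/(4·π); evaluating from 7/12 to 5/6 gives -1/(8·π) + √(3)/(8·π) + 1/8, while the full integral is 1/2.
This works out to P = (-1 + √(3) + π)/(4·π).

P ≈ 0.308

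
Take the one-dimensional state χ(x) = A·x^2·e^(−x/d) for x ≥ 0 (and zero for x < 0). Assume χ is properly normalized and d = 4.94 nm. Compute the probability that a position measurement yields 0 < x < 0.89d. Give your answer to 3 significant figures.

The probability is P = ∫ |χ|² dx over [0, 0.89d].
The normalization integral ∫|χ|²dx over the whole domain equals 3·d^5/4·A², and A² cancels in the ratio.
Let u = x/d; then A² and the length scale cancel, so P = ∫_{0}^{0.89} u^4·e^(-2·u) du ÷ ∫_{0}^{∞} u^4·e^(-2·u) du.
Using ∫ u^4·e^(-2·u) du = -(u^4/2 + u^3 + 3·u^2/2 + 3·u/2 + 3/4)·e^(-2·u), the numerator is ≈ 0.026234 and the denominator is 3/4.
Evaluating gives P = 0.03498.

P ≈ 0.0350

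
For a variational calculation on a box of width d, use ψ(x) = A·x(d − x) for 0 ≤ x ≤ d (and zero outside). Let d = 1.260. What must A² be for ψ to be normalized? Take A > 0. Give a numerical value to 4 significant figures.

Require ∫ |ψ|² dx = 1 over the whole domain.
Expanding the polynomial and integrating term by term, with ψ = A·x(d − x), the integral evaluates to A²·[d^5/30].
Hence A² = 1/[d^5/30].
Plugging in d = 1.260 yields A = 3.0735.

A^2 ≈ 9.446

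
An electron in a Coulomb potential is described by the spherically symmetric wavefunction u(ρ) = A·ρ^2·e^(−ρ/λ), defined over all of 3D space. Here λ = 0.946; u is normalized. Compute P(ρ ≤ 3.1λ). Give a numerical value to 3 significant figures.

P ≈ 0.426

P = ∫ |u|² 4πρ² dρ over ρ ≤ 3.1λ.
A² is fixed by ∫₀^∞ 4πρ²|u|² dρ = 1, i.e. A² = (45·π·λ^7/2)^(−1).
In terms of t = ρ/λ (A², 4π and the length scale all cancel between numerator and denominator), P = [∫_{0}^{3.1} t^6·e^(-2·t) dt] / [∫_{0}^{∞} t^6·e^(-2·t) dt].
With ∫ t^6·e^(-2·t) dt = -(4·t^6 + 12·t^5 + 30·t^4 + 60·t^3 + 90·t^2 + 90·t + 45)·e^(-2·t)/8 + C, the region integral is ≈ 2.3951 and the full one is 45/8.
This evaluates to P = 0.4258.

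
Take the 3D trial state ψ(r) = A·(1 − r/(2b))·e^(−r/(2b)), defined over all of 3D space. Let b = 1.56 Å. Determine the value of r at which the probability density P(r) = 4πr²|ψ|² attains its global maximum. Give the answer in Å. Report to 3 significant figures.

r ≈ 8.17 Å

Differentiate P(r) = 4πr²|ψ|² with respect to r and set to zero.
This gives r = b·(√(5) + 3).
With b = 1.56, the most probable radial distance is 8.168 Å.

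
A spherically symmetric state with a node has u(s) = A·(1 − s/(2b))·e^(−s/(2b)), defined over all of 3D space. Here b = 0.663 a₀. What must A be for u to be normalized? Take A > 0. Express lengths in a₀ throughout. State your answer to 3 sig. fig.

Require ∫ |u|² 4πs² ds = 1 over the whole domain.
In 3D with spherical symmetry the volume element is 4πs² ds.
With ∫₀^∞ s^4 e^(−αs) ds = 4!/α^5, with u = A·(1 − s/(2b))·e^(−s/(2b)), the integral evaluates to A²·[8·π·b^3].
Hence A² = 1/[8·π·b^3].
Plugging in b = 0.663 yields A = 0.3695.

A ≈ 0.369 a₀^(-3/2)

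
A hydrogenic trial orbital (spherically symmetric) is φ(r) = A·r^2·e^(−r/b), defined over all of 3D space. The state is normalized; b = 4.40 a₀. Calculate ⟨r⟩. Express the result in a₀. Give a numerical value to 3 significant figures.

⟨r⟩ ≈ 15.4 a₀

The expectation value is the |φ|²-weighted average of r: ∫ r|φ|² 4πr² dr.
Using ∫₀^∞ rⁿ e^(−αr) dr = n!/αⁿ⁺¹, evaluating both integrals, ⟨r⟩ = 7·b/2.
With b = 4.40, ⟨r⟩ = 15.40.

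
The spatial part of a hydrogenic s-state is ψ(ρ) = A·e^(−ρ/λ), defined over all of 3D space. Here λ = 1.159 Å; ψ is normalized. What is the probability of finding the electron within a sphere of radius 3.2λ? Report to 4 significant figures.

With dV = 4πρ²dρ, the probability is ∫|ψ|² dV over ρ ≤ 3.2λ.
The full normalization integral is A²·[π·λ^3] = 1, fixing A².
Substituting u = ρ/λ, A², 4π and the length scale all cancel in the ratio: P = ∫_{0}^{3.2} u^2·e^(-2·u) du / ∫_{0}^{∞} u^2·e^(-2·u) du.
An antiderivative of u^2·e^(-2·u) is -(2·u^2 + 2·u + 1)·e^(-2·u)/4; evaluating from 0 to 3.2 gives 1/4 - 697·e^(-32/5)/100, while the full integral is 1/4.
Taking the ratio yields P = 0.95368.

P ≈ 0.9537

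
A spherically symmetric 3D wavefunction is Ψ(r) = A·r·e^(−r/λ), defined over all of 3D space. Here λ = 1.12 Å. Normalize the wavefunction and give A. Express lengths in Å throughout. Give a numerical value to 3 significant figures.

We need A² ∫|f|² 4πr² dr = 1, taking the integral from 0 to ∞.
The angular integral contributes 4π, leaving ∫₀^∞ r²|Ψ|² dr.
∫|Ψ|² 4πr² dr = A²·(3·π·λ^5).
So A² = (3·π·λ^5)^(−1).
Substituting λ = 1.12 gives A² = 0.06021, so A = 0.2454.

A ≈ 0.245 Å^(-5/2)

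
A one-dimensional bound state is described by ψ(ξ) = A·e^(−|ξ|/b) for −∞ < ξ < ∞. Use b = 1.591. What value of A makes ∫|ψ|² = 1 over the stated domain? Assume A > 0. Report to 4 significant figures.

A ≈ 0.7928

We need A² ∫|f|² dξ = 1, taking the integral from −∞ to ∞.
∫|ψ|² dξ = A²·(b).
So A² = (b)^(−1).
Substituting b = 1.591 gives A² = 0.62854, so A = 0.79280.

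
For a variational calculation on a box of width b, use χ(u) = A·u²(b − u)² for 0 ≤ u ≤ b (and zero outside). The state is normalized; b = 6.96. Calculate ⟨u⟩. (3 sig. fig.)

The expectation value is the |χ|²-weighted average of u: ∫ u|χ|² du.
Expanding the polynomial and integrating term by term, evaluating both integrals, ⟨u⟩ = b/2.
Putting b = 6.96 gives 3.480.

⟨u⟩ ≈ 3.48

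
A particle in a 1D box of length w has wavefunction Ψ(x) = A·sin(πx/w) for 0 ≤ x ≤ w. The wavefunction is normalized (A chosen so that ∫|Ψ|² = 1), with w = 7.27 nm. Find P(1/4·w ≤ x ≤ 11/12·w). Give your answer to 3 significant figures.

P ≈ 0.905

P = ∫_{1/4·w}^{11/12·w} |Ψ(x)|² dx.
Since A² = 1/(w/2), this is the region integral divided by the full normalization integral.
In terms of u = x/w (A² and the length scale cancel between numerator and denominator), P = [∫_{1/4}^{11/12} sin(π·u)^2 du] / [∫_{0}^{1} sin(π·u)^2 du].
An antiderivative of sin(π·u)^2 is u/2 - sin(2·π·u)/(4·π); evaluating from 1/4 to 11/12 gives 3/(8·π) + 1/3, while the full integral is 1/2.
The result is P = (9 + 8·π)/(12·π).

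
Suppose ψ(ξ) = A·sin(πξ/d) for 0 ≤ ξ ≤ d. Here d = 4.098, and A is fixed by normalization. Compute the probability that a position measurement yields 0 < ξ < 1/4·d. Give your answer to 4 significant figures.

P ≈ 0.09085

The probability is P = ∫ |ψ|² dξ over [0, 1/4·d].
Since A² = 1/(d/2), this is the region integral divided by the full normalization integral.
In terms of u = ξ/d (A² and the length scale cancel between numerator and denominator), P = [∫_{0}^{1/4} sin(π·u)^2 du] / [∫_{0}^{1} sin(π·u)^2 du].
An antiderivative of sin(π·u)^2 is u/2 - sin(2·π·u)/(4·π); evaluating from 0 to 1/4 gives 1/8 - 1/(4·π), while the full integral is 1/2.
The result is P = (-2 + π)/(4·π).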